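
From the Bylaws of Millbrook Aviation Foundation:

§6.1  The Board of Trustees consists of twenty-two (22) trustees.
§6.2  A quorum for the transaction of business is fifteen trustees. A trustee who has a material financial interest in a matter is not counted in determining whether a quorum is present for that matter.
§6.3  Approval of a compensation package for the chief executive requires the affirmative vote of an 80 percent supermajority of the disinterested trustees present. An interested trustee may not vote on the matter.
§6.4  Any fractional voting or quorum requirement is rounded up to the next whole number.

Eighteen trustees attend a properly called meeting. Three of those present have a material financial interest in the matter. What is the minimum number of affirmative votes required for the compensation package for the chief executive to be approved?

The compensation package for the chief executive requires four-fifths of the disinterested trustees present (18 − 3 = 15).
4/5 of 15 = 12.

12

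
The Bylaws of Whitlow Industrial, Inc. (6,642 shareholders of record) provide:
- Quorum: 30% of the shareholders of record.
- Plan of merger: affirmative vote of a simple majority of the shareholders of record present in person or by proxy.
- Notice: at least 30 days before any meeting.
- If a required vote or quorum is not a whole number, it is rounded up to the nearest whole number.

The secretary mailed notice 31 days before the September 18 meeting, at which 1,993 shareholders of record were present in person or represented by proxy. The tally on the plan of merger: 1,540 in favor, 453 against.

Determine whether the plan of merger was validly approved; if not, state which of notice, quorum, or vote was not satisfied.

Valid — all requirements satisfied.

Notice: 31 days given; 30 required. Satisfied.
Quorum: 30% of 6,642 = 1,992.60, rounded up to 1,993; 1,993 present. Satisfied.
Vote: requires a majority of those present (1,993); a majority of 1993 is 997, so 997 needed; 1,540 in favor. Satisfied.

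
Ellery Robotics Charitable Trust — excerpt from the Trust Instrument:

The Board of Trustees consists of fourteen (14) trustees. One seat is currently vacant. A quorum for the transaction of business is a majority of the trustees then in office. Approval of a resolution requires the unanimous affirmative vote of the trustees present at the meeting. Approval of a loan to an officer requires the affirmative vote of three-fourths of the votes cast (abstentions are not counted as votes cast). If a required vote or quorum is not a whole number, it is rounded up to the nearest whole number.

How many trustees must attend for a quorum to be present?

7

A majority of 13 is 7.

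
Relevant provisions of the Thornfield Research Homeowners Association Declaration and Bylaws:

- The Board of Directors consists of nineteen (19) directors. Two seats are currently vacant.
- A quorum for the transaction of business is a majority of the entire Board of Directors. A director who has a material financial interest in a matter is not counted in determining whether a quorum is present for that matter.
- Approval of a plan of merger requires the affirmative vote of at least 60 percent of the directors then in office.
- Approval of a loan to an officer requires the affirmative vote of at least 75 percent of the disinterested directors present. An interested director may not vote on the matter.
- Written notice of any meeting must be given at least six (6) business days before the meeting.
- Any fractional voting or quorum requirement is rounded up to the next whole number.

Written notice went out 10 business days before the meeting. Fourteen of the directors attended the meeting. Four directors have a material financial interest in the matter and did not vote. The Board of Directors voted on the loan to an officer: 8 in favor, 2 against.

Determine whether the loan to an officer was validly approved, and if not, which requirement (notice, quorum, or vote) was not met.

Valid — all requirements satisfied.

Notice: 10 business days given; 6 required (10 ≥ 6). Satisfied.
Quorum: 14 present, but the 4 interested directors do not count, leaving 10. Quorum is 10. Satisfied.
Vote: the loan to an officer requires three-fourths of the disinterested directors present (14 − 4 = 10). 3/4 of 10 = 7.50, rounded up to 8, so 8 affirmative votes are needed; 8 voted in favor. Satisfied.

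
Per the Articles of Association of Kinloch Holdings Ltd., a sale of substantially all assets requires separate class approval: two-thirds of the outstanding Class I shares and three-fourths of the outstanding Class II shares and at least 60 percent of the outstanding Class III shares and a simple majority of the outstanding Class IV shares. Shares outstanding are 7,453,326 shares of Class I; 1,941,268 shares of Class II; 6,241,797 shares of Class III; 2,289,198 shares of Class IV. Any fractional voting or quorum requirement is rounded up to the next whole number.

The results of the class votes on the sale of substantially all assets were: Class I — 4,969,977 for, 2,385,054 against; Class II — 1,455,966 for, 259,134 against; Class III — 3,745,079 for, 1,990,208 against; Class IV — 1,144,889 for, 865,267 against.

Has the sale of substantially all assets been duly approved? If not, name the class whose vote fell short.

Approved — every class gave the required vote.

Class I: 2/3 of 7453326 = 4968884; 4,968,884 required, 4,969,977 in favor — approved.
Class II: 3/4 of 1941268 = 1455951; 1,455,951 required, 1,455,966 in favor — approved.
Class III: 3/5 of 6241797 = 3745078.20, rounded up to 3745079; 3,745,079 required, 3,745,079 in favor — approved.
Class IV: a majority of 2289198 is 1144600; 1,144,600 required, 1,144,889 in favor — approved.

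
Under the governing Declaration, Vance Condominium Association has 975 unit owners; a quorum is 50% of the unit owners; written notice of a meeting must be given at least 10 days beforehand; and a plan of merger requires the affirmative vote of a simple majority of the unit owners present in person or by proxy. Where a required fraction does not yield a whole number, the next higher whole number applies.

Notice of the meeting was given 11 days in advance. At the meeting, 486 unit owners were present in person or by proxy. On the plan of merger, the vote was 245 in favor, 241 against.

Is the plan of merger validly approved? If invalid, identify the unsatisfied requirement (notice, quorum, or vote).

Notice: 11 days given; 10 required. Satisfied.
Quorum: 50% of 975 = 487.50, rounded up to 488; 486 present. Not satisfied.
Vote: requires a majority of those present (486); a majority of 486 is 244, so 244 needed; 245 in favor. Satisfied.

Invalid — quorum requirement not satisfied.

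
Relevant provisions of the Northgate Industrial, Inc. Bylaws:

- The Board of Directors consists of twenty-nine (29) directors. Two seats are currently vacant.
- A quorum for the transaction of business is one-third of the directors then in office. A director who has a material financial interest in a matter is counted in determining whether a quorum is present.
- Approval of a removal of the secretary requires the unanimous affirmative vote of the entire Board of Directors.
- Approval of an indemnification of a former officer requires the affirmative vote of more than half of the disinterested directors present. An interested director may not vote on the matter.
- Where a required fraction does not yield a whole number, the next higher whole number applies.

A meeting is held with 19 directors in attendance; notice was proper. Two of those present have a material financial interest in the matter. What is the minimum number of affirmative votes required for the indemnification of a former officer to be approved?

The indemnification of a former officer requires a majority of the disinterested directors present (19 − 2 = 17).
A majority of 17 is 9.

9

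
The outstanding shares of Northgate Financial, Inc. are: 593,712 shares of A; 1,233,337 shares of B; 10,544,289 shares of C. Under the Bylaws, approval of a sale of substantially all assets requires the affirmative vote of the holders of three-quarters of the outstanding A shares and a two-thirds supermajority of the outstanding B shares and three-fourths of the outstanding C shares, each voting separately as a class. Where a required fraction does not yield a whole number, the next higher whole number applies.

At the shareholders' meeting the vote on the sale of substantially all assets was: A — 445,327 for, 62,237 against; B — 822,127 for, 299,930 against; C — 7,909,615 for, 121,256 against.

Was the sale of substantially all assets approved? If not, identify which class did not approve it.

A: 3/4 of 593712 = 445284; 445,284 required, 445,327 in favor — approved.
B: 2/3 of 1233337 = 822224.67, rounded up to 822225; 822,225 required, 822,127 in favor — not approved.
C: 3/4 of 10544289 = 7908216.75, rounded up to 7908217; 7,908,217 required, 7,909,615 in favor — approved.

Not approved — the B shares did not give the required vote.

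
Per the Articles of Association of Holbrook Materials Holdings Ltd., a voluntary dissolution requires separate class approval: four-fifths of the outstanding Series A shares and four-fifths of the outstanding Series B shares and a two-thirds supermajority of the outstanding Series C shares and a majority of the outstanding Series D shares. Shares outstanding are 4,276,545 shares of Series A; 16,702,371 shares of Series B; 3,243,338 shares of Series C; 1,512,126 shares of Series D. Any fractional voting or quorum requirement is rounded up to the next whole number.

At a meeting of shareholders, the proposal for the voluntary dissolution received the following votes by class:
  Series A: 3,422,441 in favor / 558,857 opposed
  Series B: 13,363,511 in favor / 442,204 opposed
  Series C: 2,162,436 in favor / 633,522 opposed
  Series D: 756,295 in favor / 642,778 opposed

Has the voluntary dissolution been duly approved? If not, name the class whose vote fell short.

Series A: 4/5 of 4276545 = 3421236; 3,421,236 required, 3,422,441 in favor — approved.
Series B: 4/5 of 16702371 = 13361896.80, rounded up to 13361897; 13,361,897 required, 13,363,511 in favor — approved.
Series C: 2/3 of 3243338 = 2162225.33, rounded up to 2162226; 2,162,226 required, 2,162,436 in favor — approved.
Series D: a majority of 1512126 is 756064; 756,064 required, 756,295 in favor — approved.

Approved — every class gave the required vote.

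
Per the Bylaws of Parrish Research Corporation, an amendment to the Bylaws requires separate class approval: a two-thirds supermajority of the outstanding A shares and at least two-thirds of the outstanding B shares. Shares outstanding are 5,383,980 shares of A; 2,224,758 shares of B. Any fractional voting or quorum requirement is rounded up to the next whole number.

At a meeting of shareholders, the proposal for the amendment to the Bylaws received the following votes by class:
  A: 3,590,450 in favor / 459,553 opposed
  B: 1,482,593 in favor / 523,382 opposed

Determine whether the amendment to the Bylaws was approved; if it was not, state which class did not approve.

Not approved — the B shares did not give the required vote.

A: 2/3 of 5383980 = 3589320; 3,589,320 required, 3,590,450 in favor — approved.
B: 2/3 of 2224758 = 1483172; 1,483,172 required, 1,482,593 in favor — not approved.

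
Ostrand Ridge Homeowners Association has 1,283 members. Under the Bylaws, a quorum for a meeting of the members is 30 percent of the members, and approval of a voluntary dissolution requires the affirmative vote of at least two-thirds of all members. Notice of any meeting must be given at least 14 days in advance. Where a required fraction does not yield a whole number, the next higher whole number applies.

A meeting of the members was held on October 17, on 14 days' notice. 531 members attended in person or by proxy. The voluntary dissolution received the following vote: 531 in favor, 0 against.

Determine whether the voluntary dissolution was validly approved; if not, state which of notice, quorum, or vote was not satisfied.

Invalid — vote requirement not satisfied.

Notice: 14 days given; 14 required. Satisfied.
Quorum: 30% of 1,283 = 384.90, rounded up to 385; 531 present. Satisfied.
Vote: requires two-thirds of all members (1,283); 2/3 of 1283 = 855.33, rounded up to 856, so 856 needed; 531 in favor. Not satisfied.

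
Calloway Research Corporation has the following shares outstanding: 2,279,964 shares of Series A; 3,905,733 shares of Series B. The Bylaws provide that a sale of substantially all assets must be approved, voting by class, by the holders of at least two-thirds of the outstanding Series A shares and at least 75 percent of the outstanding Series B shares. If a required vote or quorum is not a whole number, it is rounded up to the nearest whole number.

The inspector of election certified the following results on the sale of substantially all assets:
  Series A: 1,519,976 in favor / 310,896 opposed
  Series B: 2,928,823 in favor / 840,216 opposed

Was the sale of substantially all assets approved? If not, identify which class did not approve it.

Not approved — the Series B shares did not give the required vote.

Series A: 2/3 of 2279964 = 1519976; 1,519,976 required, 1,519,976 in favor — approved.
Series B: 3/4 of 3905733 = 2929299.75, rounded up to 2929300; 2,929,300 required, 2,928,823 in favor — not approved.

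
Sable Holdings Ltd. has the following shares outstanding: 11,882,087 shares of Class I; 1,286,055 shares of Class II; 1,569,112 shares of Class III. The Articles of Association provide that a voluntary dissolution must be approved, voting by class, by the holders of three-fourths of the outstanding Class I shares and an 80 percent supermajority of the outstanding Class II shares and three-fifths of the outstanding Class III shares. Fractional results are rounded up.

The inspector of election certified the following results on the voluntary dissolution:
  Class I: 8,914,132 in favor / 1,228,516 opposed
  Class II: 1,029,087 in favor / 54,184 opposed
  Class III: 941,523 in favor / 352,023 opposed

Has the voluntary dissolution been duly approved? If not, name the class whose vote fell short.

Class I: 3/4 of 11882087 = 8911565.25, rounded up to 8911566; 8,911,566 required, 8,914,132 in favor — approved.
Class II: 4/5 of 1286055 = 1028844; 1,028,844 required, 1,029,087 in favor — approved.
Class III: 3/5 of 1569112 = 941467.20, rounded up to 941468; 941,468 required, 941,523 in favor — approved.

Approved — every class gave the required vote.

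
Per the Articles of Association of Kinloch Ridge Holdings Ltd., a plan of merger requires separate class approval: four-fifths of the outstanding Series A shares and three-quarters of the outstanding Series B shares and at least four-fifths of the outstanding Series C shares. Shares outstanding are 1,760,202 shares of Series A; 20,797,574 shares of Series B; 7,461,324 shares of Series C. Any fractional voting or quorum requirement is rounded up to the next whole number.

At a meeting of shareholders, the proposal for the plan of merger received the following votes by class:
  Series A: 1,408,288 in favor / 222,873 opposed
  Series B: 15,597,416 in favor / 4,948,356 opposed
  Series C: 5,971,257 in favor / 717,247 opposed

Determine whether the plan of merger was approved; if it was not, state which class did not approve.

Series A: 4/5 of 1760202 = 1408161.60, rounded up to 1408162; 1,408,162 required, 1,408,288 in favor — approved.
Series B: 3/4 of 20797574 = 15598180.50, rounded up to 15598181; 15,598,181 required, 15,597,416 in favor — not approved.
Series C: 4/5 of 7461324 = 5969059.20, rounded up to 5969060; 5,969,060 required, 5,971,257 in favor — approved.

Not approved — the Series B shares did not give the required vote.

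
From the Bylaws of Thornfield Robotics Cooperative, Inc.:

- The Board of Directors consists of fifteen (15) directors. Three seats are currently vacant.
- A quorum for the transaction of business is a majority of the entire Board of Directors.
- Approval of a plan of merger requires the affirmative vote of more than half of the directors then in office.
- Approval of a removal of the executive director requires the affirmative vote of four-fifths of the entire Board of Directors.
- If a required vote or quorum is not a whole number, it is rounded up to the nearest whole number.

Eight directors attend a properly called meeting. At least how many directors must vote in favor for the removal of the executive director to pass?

The removal of the executive director requires four-fifths of the entire Board of Directors (15).
4/5 of 15 = 12.
(Only 8 can vote, so the removal of the executive director cannot pass at this meeting, but the required vote is still 12.)

12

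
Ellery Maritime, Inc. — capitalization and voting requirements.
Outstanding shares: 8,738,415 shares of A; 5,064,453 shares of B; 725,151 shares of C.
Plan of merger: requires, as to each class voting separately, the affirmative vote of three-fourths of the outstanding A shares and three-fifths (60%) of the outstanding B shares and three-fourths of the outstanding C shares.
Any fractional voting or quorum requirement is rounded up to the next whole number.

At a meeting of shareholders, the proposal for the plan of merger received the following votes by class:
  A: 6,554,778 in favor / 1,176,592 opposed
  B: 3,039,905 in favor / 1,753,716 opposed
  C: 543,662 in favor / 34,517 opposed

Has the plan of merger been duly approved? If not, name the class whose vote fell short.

Not approved — the C shares did not give the required vote.

A: 3/4 of 8738415 = 6553811.25, rounded up to 6553812; 6,553,812 required, 6,554,778 in favor — approved.
B: 3/5 of 5064453 = 3038671.80, rounded up to 3038672; 3,038,672 required, 3,039,905 in favor — approved.
C: 3/4 of 725151 = 543863.25, rounded up to 543864; 543,864 required, 543,662 in favor — not approved.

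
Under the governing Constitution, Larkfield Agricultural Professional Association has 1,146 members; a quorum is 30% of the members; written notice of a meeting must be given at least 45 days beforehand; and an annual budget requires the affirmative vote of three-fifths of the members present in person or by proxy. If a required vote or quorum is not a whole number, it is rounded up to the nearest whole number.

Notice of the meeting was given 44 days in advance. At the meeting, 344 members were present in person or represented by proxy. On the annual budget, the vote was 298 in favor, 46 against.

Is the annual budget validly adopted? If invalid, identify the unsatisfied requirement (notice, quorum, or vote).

Notice: 44 days given; 45 required. Not satisfied.
Quorum: 30% of 1,146 = 343.80, rounded up to 344; 344 present. Satisfied.
Vote: requires three-fifths of those present (344); 3/5 of 344 = 206.40, rounded up to 207, so 207 needed; 298 in favor. Satisfied.

Invalid — notice requirement not satisfied.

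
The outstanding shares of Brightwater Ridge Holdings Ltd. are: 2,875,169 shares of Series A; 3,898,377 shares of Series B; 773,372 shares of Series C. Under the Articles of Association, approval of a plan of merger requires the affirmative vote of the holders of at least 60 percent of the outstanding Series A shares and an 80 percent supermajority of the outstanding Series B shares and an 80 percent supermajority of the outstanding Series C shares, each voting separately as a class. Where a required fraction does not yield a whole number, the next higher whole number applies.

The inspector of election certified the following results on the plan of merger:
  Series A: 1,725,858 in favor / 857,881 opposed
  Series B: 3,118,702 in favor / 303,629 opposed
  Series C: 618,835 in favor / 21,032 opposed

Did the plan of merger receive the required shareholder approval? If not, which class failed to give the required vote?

Approved — every class gave the required vote.

Series A: 3/5 of 2875169 = 1725101.40, rounded up to 1725102; 1,725,102 required, 1,725,858 in favor — approved.
Series B: 4/5 of 3898377 = 3118701.60, rounded up to 3118702; 3,118,702 required, 3,118,702 in favor — approved.
Series C: 4/5 of 773372 = 618697.60, rounded up to 618698; 618,698 required, 618,835 in favor — approved.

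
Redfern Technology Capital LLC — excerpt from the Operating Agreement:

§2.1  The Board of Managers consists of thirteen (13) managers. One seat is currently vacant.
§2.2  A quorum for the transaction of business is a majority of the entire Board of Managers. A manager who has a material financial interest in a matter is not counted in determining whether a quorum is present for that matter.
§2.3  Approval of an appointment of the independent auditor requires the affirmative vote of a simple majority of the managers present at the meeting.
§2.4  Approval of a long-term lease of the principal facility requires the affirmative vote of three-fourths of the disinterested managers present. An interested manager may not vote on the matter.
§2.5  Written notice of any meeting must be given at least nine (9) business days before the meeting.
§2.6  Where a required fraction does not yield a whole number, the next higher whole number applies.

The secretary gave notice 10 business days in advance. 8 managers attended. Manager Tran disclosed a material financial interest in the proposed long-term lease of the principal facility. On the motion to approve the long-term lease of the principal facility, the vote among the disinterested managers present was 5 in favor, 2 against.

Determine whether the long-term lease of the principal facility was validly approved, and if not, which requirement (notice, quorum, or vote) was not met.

Invalid — vote requirement not satisfied.

Notice: 10 business days given; 9 required (10 ≥ 9). Satisfied.
Quorum: 8 present, but the 1 interested manager does not count, leaving 7. Quorum is 7. Satisfied.
Vote: the long-term lease of the principal facility requires three-fourths of the disinterested managers present (8 − 1 = 7). 3/4 of 7 = 5.25, rounded up to 6, so 6 affirmative votes are needed; 5 voted in favor. Not satisfied.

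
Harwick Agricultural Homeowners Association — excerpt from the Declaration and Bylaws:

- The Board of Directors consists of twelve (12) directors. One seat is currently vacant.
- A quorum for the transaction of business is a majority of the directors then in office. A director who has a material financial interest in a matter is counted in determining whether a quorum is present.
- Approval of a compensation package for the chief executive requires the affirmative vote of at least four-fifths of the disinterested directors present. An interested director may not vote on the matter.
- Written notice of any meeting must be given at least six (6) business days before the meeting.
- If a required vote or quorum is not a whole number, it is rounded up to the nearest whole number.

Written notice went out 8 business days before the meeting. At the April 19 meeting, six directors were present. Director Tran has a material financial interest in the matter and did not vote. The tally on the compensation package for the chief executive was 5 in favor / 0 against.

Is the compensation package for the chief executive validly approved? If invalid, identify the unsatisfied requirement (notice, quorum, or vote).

Valid — all requirements satisfied.

Notice: 8 business days given; 6 required (8 ≥ 6). Satisfied.
Quorum: 6 present (interested directors count toward quorum); quorum is 6. Satisfied.
Vote: the compensation package for the chief executive requires four-fifths of the disinterested directors present (6 − 1 = 5). 4/5 of 5 = 4, so 4 affirmative votes are needed; 5 voted in favor. Satisfied.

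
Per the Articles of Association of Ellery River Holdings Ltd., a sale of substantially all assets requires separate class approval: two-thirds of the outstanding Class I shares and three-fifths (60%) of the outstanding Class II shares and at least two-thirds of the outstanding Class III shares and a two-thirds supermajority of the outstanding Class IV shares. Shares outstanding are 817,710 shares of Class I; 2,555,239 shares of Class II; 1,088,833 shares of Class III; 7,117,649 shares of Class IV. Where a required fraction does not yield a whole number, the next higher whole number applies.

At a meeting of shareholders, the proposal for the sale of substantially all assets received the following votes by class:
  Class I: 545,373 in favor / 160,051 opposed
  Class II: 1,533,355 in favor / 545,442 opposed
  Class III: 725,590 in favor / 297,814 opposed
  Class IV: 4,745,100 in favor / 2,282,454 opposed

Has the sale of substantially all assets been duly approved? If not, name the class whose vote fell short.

Class I: 2/3 of 817710 = 545140; 545,140 required, 545,373 in favor — approved.
Class II: 3/5 of 2555239 = 1533143.40, rounded up to 1533144; 1,533,144 required, 1,533,355 in favor — approved.
Class III: 2/3 of 1088833 = 725888.67, rounded up to 725889; 725,889 required, 725,590 in favor — not approved.
Class IV: 2/3 of 7117649 = 4745099.33, rounded up to 4745100; 4,745,100 required, 4,745,100 in favor — approved.

Not approved — the Class III shares did not give the required vote.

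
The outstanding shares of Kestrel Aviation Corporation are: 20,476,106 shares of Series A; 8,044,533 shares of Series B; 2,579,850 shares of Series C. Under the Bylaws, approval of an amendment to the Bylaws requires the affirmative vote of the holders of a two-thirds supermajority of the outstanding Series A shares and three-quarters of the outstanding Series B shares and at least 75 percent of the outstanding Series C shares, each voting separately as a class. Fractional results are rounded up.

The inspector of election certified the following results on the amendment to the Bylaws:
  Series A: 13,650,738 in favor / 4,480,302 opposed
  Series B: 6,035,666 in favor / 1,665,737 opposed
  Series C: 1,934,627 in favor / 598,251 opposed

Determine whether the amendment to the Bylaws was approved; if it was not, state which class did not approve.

Not approved — the Series C shares did not give the required vote.

Series A: 2/3 of 20476106 = 13650737.33, rounded up to 13650738; 13,650,738 required, 13,650,738 in favor — approved.
Series B: 3/4 of 8044533 = 6033399.75, rounded up to 6033400; 6,033,400 required, 6,035,666 in favor — approved.
Series C: 3/4 of 2579850 = 1934887.50, rounded up to 1934888; 1,934,888 required, 1,934,627 in favor — not approved.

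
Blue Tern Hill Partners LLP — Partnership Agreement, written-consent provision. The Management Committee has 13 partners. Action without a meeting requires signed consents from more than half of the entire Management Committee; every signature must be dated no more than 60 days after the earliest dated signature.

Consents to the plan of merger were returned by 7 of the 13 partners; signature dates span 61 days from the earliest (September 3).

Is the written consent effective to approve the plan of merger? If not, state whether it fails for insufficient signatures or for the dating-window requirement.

Not effective — dating-window requirement not satisfied.

Signatures required: more than half of 13 — a majority of 13 is 7, so 7 needed; 7 signed. Sufficient.
Dating window: the latest signature is 61 days after the earliest; the limit is 60 days. Outside the window.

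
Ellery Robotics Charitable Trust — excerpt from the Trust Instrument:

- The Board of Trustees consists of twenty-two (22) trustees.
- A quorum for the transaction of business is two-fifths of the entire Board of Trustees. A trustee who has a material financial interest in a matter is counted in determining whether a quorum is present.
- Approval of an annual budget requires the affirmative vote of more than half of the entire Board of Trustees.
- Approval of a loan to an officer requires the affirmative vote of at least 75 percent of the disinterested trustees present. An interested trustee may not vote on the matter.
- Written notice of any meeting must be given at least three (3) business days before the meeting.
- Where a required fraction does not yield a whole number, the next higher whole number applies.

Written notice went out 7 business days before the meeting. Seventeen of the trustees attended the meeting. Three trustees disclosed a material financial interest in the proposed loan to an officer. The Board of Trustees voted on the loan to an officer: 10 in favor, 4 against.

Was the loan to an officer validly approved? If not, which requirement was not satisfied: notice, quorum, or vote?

Notice: 7 business days given; 3 required (7 ≥ 3). Satisfied.
Quorum: 17 present (interested trustees count toward quorum); quorum is 9. Satisfied.
Vote: the loan to an officer requires three-fourths of the disinterested trustees present (17 − 3 = 14). 3/4 of 14 = 10.50, rounded up to 11, so 11 affirmative votes are needed; 10 voted in favor. Not satisfied.

Invalid — vote requirement not satisfied.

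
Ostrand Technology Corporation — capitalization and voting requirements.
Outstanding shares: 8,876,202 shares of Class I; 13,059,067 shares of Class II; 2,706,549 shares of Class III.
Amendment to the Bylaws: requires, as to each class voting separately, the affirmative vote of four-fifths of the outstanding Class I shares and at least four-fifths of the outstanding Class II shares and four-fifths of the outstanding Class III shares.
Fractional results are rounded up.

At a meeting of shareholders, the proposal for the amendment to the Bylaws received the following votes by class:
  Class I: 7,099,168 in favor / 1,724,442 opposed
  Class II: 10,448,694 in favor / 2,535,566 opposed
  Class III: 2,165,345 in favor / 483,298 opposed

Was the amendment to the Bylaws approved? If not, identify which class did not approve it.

Class I: 4/5 of 8876202 = 7100961.60, rounded up to 7100962; 7,100,962 required, 7,099,168 in favor — not approved.
Class II: 4/5 of 13059067 = 10447253.60, rounded up to 10447254; 10,447,254 required, 10,448,694 in favor — approved.
Class III: 4/5 of 2706549 = 2165239.20, rounded up to 2165240; 2,165,240 required, 2,165,345 in favor — approved.

Not approved — the Class I shares did not give the required vote.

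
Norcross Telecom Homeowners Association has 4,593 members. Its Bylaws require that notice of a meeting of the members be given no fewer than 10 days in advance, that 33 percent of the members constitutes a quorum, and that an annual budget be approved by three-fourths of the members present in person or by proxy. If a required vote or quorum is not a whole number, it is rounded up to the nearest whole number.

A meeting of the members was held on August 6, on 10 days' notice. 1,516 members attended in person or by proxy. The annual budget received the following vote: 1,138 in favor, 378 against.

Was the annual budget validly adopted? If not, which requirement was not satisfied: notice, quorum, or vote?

Valid — all requirements satisfied.

Notice: 10 days given; 10 required. Satisfied.
Quorum: 33% of 4,593 = 1,515.69, rounded up to 1,516; 1,516 present. Satisfied.
Vote: requires three-fourths of those present (1,516); 3/4 of 1516 = 1137, so 1,137 needed; 1,138 in favor. Satisfied.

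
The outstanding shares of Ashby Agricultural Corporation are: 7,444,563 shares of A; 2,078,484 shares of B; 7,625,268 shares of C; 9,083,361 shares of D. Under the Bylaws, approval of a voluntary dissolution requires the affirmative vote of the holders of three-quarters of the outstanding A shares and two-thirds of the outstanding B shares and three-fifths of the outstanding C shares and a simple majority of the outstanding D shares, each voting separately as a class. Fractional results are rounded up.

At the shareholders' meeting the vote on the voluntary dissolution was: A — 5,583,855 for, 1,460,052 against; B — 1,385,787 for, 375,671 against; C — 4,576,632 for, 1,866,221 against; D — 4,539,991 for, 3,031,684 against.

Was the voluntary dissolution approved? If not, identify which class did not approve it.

A: 3/4 of 7444563 = 5583422.25, rounded up to 5583423; 5,583,423 required, 5,583,855 in favor — approved.
B: 2/3 of 2078484 = 1385656; 1,385,656 required, 1,385,787 in favor — approved.
C: 3/5 of 7625268 = 4575160.80, rounded up to 4575161; 4,575,161 required, 4,576,632 in favor — approved.
D: a majority of 9083361 is 4541681; 4,541,681 required, 4,539,991 in favor — not approved.

Not approved — the D shares did not give the required vote.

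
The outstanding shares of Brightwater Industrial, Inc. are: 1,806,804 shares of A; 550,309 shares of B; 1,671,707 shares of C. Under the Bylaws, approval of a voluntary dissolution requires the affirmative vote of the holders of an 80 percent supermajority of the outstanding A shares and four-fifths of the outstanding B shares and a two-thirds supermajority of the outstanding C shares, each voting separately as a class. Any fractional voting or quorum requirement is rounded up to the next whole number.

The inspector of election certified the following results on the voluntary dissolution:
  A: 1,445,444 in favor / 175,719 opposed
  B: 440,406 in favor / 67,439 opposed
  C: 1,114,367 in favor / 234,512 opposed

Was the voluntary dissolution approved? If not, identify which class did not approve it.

Not approved — the C shares did not give the required vote.

A: 4/5 of 1806804 = 1445443.20, rounded up to 1445444; 1,445,444 required, 1,445,444 in favor — approved.
B: 4/5 of 550309 = 440247.20, rounded up to 440248; 440,248 required, 440,406 in favor — approved.
C: 2/3 of 1671707 = 1114471.33, rounded up to 1114472; 1,114,472 required, 1,114,367 in favor — not approved.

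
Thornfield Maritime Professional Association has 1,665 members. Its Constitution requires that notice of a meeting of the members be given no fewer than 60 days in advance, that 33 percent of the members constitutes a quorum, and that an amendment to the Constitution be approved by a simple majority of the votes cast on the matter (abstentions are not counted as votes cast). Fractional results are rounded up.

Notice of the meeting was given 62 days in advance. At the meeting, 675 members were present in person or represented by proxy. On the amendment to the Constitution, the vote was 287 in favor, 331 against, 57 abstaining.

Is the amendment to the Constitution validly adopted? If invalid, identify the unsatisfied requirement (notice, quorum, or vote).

Notice: 62 days given; 60 required. Satisfied.
Quorum: 33% of 1,665 = 549.45, rounded up to 550; 675 present. Satisfied.
Vote: requires a majority of the votes cast (675 − 57 abstaining = 618); a majority of 618 is 310, so 310 needed; 287 in favor. Not satisfied.

Invalid — vote requirement not satisfied.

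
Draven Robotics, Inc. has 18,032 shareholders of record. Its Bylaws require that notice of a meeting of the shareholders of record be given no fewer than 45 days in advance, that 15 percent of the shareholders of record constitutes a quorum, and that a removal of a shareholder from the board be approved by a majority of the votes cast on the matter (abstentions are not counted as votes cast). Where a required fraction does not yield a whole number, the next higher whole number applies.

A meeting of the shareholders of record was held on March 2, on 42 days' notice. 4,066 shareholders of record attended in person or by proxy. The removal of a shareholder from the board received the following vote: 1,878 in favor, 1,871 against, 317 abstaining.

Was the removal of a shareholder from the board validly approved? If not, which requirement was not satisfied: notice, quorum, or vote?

Notice: 42 days given; 45 required. Not satisfied.
Quorum: 15% of 18,032 = 2,704.80, rounded up to 2,705; 4,066 present. Satisfied.
Vote: requires a majority of the votes cast (4,066 − 317 abstaining = 3,749); a majority of 3749 is 1875, so 1,875 needed; 1,878 in favor. Satisfied.

Invalid — notice requirement not satisfied.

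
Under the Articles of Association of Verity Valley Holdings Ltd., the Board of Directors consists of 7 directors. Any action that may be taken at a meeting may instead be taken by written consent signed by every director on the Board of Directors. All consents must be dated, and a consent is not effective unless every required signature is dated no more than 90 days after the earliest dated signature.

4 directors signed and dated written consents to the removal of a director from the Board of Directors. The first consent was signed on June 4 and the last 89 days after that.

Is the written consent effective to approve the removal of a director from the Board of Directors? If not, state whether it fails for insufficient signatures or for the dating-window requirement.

Not effective — insufficient signatures.

Signatures required: every one of 7 — unanimous means all 7, so 7 needed; 4 signed. Insufficient.
Dating window: the latest signature is 89 days after the earliest; the limit is 90 days. Within the window.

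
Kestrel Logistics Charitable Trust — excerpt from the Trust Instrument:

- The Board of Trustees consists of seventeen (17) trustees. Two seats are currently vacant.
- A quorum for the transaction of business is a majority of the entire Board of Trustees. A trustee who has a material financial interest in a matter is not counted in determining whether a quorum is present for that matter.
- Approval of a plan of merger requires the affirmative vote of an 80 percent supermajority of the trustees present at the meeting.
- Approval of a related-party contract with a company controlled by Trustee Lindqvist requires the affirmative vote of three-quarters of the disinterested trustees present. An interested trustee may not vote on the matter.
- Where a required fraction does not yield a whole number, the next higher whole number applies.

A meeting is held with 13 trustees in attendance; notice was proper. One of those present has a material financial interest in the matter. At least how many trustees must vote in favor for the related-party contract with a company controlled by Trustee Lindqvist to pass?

9

The related-party contract with a company controlled by Trustee Lindqvist requires three-fourths of the disinterested trustees present (13 − 1 = 12).
3/4 of 12 = 9.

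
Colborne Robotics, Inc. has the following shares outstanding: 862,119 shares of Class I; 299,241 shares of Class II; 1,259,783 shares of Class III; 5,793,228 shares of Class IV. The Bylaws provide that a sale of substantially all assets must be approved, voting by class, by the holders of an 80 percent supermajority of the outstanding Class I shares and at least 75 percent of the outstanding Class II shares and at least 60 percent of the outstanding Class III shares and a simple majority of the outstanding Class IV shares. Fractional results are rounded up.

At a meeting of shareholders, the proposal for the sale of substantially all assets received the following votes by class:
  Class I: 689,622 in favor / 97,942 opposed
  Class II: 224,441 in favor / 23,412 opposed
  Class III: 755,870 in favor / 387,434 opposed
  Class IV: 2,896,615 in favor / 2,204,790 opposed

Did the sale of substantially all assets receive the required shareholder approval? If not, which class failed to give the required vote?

Not approved — the Class I shares did not give the required vote.

Class I: 4/5 of 862119 = 689695.20, rounded up to 689696; 689,696 required, 689,622 in favor — not approved.
Class II: 3/4 of 299241 = 224430.75, rounded up to 224431; 224,431 required, 224,441 in favor — approved.
Class III: 3/5 of 1259783 = 755869.80, rounded up to 755870; 755,870 required, 755,870 in favor — approved.
Class IV: a majority of 5793228 is 2896615; 2,896,615 required, 2,896,615 in favor — approved.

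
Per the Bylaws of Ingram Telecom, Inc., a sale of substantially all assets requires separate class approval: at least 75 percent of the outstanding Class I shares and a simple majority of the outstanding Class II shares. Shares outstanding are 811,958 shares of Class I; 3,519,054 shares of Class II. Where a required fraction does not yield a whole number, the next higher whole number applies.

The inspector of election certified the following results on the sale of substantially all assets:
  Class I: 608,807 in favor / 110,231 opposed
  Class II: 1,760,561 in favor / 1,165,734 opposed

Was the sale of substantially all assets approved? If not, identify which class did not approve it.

Class I: 3/4 of 811958 = 608968.50, rounded up to 608969; 608,969 required, 608,807 in favor — not approved.
Class II: a majority of 3519054 is 1759528; 1,759,528 required, 1,760,561 in favor — approved.

Not approved — the Class I shares did not give the required vote.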